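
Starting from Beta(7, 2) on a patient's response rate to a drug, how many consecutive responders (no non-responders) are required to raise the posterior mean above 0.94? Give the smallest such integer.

After k responders and 0 non-responders the posterior is Beta(7+k, 2), with mean (7+k)/(7+2+k).
Set (7+k)/(9+k) > 0.94 and solve: k > (0.94·9 − 7)/(1 − 0.94) = 24.333.
The smallest integer exceeding 24.333 is 25, and checking k=25: (32)/(34) = 0.9412 > 0.94.

k = 25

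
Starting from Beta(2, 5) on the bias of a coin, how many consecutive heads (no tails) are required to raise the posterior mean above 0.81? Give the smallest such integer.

k = 20

After k heads and 0 tails the posterior is Beta(2+k, 5), with mean (2+k)/(2+5+k).
Set (2+k)/(7+k) > 0.81 and solve: k > (0.81·7 − 2)/(1 − 0.81) = 19.316.
The smallest integer exceeding 19.316 is 20.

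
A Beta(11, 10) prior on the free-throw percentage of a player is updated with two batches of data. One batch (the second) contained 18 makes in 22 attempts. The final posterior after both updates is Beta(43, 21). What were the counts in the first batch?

Because Beta–binomial updating is additive in the counts, the combined data contributed (α_post−α_prior, β_post−β_prior) successes and failures.
Total across both batches: 43−11=32 makes, 21−10=11 misses.
Subtract the second batch: 32−18=14 makes and 11−4=7 misses.

14 makes and 7 misses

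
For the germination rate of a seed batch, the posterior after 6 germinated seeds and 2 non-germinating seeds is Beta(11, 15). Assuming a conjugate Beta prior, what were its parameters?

Beta(5, 13)

Beta is conjugate to the binomial likelihood: posterior = Beta(α+s, β+f).
Subtract the data counts: 11−6=5, 15−2=13.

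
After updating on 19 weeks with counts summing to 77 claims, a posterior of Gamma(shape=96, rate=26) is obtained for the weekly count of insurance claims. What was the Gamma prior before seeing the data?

Gamma(shape=19, rate=7)

A Gamma(α, β) prior (rate parametrization) on a Poisson rate with n observations summing to S gives posterior Gamma(α+S, β+n).
So α = 96 − 77 = 19 and β = 26 − 19 = 7.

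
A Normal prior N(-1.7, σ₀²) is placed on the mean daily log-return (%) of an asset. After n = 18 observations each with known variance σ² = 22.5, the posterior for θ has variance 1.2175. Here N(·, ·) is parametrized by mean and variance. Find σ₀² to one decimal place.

σ₀² = 46.8

For the Normal–Normal model with known σ², precisions add: τ_n = τ₀ + n/σ².
So 1/σ₀² = 1/1.2175 − 18/22.5 = 0.821355 − 0.800000 = 0.021355.
Hence σ₀² = 1/0.021355 ≈ 46.8.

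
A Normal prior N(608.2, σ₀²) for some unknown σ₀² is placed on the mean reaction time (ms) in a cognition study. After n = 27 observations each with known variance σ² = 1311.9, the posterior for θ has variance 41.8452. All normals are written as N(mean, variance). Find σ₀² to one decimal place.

σ₀² = 301.5

Posterior precision equals prior precision plus data precision: 1/σ_n² = 1/σ₀² + n/σ².
So 1/σ₀² = 1/41.8452 − 27/1311.9 = 0.023898 − 0.020581 = 0.003317.
Hence σ₀² = 1/0.003317 ≈ 301.5.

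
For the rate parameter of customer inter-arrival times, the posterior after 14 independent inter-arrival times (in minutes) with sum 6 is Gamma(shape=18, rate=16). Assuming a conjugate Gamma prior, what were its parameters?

For an exponential likelihood with a Gamma(α, β) prior on the rate, n observations with total T give posterior Gamma(α+n, β+T).
So α = 18 − 14 = 4 and β = 16 − 6 = 10.

Gamma(shape=4, rate=10)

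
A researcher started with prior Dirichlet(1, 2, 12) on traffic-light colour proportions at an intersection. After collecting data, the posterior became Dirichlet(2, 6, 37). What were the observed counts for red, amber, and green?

For a Dirichlet(α) prior with multinomial counts c, the posterior is Dirichlet(α + c) componentwise.
Counts are posterior − prior componentwise: 2−1=1, 6−2=4, 37−12=25.

counts (1, 4, 25)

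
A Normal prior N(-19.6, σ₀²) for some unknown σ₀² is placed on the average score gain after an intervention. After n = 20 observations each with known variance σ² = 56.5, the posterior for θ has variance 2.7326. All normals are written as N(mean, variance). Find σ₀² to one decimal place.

σ₀² = 83.5

Posterior precision equals prior precision plus data precision: 1/σ_n² = 1/σ₀² + n/σ².
So 1/σ₀² = 1/2.7326 − 20/56.5 = 0.365952 − 0.353982 = 0.011970.
Hence σ₀² = 1/0.011970 ≈ 83.5.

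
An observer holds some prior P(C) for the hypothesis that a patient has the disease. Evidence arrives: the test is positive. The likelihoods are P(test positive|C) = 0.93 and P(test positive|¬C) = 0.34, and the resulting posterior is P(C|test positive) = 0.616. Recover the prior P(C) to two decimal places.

P(C) = 0.37

In odds form, posterior odds = prior odds × likelihood ratio, so prior odds = posterior odds ÷ LR.
Posterior odds = 0.616/(1−0.616) = 1.6042. LR = 0.93/0.34 = 2.7353.
Prior odds = 1.6042/2.7353 = 0.5865, so P(C) = 0.5865/(1+0.5865) ≈ 0.37.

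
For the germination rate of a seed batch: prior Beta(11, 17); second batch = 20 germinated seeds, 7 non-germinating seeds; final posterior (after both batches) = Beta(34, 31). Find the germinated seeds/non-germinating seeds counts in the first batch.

Sequential conjugate updates are equivalent to a single update on the pooled data, so total successes = posterior α − prior α and total failures = posterior β − prior β.
Total across both batches: 34−11=23 germinated seeds, 31−17=14 non-germinating seeds.
Subtract the second batch: 23−20=3 germinated seeds and 14−7=7 non-germinating seeds.

3 germinated seeds and 7 non-germinating seeds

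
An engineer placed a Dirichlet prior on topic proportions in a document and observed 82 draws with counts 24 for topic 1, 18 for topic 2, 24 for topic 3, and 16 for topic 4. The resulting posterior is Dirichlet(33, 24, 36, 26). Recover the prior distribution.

For a Dirichlet(α) prior with multinomial counts c, the posterior is Dirichlet(α + c) componentwise.
Subtract each count from the matching posterior parameter: 33−24=9, 24−18=6, 36−24=12, 26−16=10.

Dirichlet(9, 6, 12, 10)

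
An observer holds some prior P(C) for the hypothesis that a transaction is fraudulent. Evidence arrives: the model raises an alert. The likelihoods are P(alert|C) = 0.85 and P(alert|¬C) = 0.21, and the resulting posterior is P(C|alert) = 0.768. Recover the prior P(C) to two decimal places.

P(C) = 0.45

In odds form, posterior odds = prior odds × likelihood ratio, so prior odds = posterior odds ÷ LR.
Posterior odds = 0.768/(1−0.768) = 3.3103. LR = 0.85/0.21 = 4.0476.
Prior odds = 3.3103/4.0476 = 0.8178, so P(C) = 0.8178/(1+0.8178) ≈ 0.45.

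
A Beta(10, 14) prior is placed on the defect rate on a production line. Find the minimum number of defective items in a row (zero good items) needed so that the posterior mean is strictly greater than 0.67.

After k defective items and 0 good items the posterior is Beta(10+k, 14), with mean (10+k)/(10+14+k).
Set (10+k)/(24+k) > 0.67 and solve: k > (0.67·24 − 10)/(1 − 0.67) = 18.424.
The smallest integer exceeding 18.424 is 19.

k = 19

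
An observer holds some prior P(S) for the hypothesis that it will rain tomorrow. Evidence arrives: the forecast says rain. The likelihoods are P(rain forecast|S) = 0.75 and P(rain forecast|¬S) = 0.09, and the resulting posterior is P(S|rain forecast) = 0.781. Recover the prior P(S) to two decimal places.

Bayes' rule in odds form gives O(S|E) = O(S)·[P(E|S)/P(E|¬S)], hence O(S) = O(S|E)/LR.
Posterior odds = 0.781/(1−0.781) = 3.5662. LR = 0.75/0.09 = 8.3333.
Prior odds = 3.5662/8.3333 = 0.4279, so P(S) = 0.4279/(1+0.4279) ≈ 0.30.

P(S) = 0.30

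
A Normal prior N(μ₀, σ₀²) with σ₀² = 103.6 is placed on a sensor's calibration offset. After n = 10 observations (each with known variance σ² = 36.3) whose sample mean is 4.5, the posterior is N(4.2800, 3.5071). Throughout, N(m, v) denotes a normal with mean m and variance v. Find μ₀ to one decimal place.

μ₀ = -2.0

With known observation variance, the Normal–Normal posterior has precision τ_n = τ₀ + n/σ² and mean μ_n = (τ₀μ₀ + (n/σ²)x̄)/τ_n.
Here τ₀ = 1/103.6 = 0.009653 and τ_data = 10/36.3 = 0.275482, so τ_n = 0.285135.
Rearranging for μ₀: μ₀ = (μ_n·τ_n − τ_data·x̄)/τ₀ = (4.2800·0.285135 − 0.275482·4.5) / 0.009653 = -0.019291/0.009653 ≈ -2.0.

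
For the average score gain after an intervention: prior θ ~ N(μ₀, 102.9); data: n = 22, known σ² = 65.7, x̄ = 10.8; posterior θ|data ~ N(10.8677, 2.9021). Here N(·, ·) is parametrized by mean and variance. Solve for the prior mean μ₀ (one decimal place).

μ₀ = 13.2

With known observation variance, the Normal–Normal posterior has precision τ_n = τ₀ + n/σ² and mean μ_n = (τ₀μ₀ + (n/σ²)x̄)/τ_n.
Here τ₀ = 1/102.9 = 0.009718 and τ_data = 22/65.7 = 0.334855, so τ_n = 0.344573.
Rearranging for μ₀: μ₀ = (μ_n·τ_n − τ_data·x̄)/τ₀ = (10.8677·0.344573 − 0.334855·10.8) / 0.009718 = 0.128282/0.009718 ≈ 13.2.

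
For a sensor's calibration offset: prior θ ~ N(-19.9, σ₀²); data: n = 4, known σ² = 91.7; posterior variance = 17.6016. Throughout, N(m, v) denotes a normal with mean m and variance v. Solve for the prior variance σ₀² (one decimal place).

For the Normal–Normal model with known σ², precisions add: τ_n = τ₀ + n/σ².
So 1/σ₀² = 1/17.6016 − 4/91.7 = 0.056813 − 0.043621 = 0.013192.
Hence σ₀² = 1/0.013192 ≈ 75.8.

σ₀² = 75.8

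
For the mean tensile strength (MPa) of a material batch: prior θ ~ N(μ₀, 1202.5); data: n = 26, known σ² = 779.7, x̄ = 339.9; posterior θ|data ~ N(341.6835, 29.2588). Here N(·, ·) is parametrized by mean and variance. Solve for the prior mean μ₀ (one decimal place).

μ₀ = 413.2

The posterior mean is a precision-weighted average: μ_n = (τ₀μ₀ + τ_data·x̄)/(τ₀+τ_data), with τ₀=1/σ₀² and τ_data=n/σ².
Here τ₀ = 1/1202.5 = 0.000832 and τ_data = 26/779.7 = 0.033346, so τ_n = 0.034178.
Rearranging for μ₀: μ₀ = (μ_n·τ_n − τ_data·x̄)/τ₀ = (341.6835·0.034178 − 0.033346·339.9) / 0.000832 = 0.343753/0.000832 ≈ 413.2.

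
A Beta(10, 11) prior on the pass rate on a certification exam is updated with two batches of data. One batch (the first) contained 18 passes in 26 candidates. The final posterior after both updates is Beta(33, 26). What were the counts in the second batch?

Sequential conjugate updates are equivalent to a single update on the pooled data, so total successes = posterior α − prior α and total failures = posterior β − prior β.
Total across both batches: 33−10=23 passes, 26−11=15 failures.
Subtract the first batch: 23−18=5 passes and 15−8=7 failures.

5 passes and 7 failures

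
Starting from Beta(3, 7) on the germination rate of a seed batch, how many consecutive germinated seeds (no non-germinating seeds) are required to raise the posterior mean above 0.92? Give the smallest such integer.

After k germinated seeds and 0 non-germinating seeds the posterior is Beta(3+k, 7), with mean (3+k)/(3+7+k).
Set (3+k)/(10+k) > 0.92 and solve: k > (0.92·10 − 3)/(1 − 0.92) = 77.500.
The smallest integer exceeding 77.500 is 78.

k = 78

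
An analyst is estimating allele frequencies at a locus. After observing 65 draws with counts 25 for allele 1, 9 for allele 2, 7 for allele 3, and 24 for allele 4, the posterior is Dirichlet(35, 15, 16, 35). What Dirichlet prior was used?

Dirichlet(10, 6, 9, 11)

For a Dirichlet(α) prior with multinomial counts c, the posterior is Dirichlet(α + c) componentwise.
Subtract each count from the matching posterior parameter: 35−25=10, 15−9=6, 16−7=9, 35−24=11.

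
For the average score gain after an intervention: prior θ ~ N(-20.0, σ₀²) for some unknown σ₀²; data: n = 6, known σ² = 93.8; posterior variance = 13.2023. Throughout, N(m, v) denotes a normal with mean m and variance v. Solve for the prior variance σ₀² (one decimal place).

σ₀² = 84.9

Posterior precision equals prior precision plus data precision: 1/σ_n² = 1/σ₀² + n/σ².
So 1/σ₀² = 1/13.2023 − 6/93.8 = 0.075744 − 0.063966 = 0.011778.
Hence σ₀² = 1/0.011778 ≈ 84.9.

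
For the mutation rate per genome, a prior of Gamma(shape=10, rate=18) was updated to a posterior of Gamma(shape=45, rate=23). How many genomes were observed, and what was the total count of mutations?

n = 5 genomes with total 35 mutations

A Gamma(α, β) prior (rate parametrization) on a Poisson rate with n observations summing to S gives posterior Gamma(α+S, β+n).
Matching: Σxᵢ = 45 − 10 = 35 and n = 23 − 18 = 5.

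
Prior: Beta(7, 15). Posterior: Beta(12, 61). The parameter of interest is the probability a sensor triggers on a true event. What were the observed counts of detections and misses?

5 detections and 46 misses

Beta is conjugate to the binomial likelihood: posterior = Beta(a+s, b+f).
Match parameters: s=12−7=5, f=61−15=46.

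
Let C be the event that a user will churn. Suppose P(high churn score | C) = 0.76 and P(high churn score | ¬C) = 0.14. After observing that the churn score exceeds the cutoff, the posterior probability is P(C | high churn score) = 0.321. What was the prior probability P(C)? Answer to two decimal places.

P(C) = 0.08

In odds form, posterior odds = prior odds × likelihood ratio, so prior odds = posterior odds ÷ LR.
Posterior odds = 0.321/(1−0.321) = 0.4728. LR = 0.76/0.14 = 5.4286.
Prior odds = 0.4728/5.4286 = 0.0871, so P(C) = 0.0871/(1+0.0871) ≈ 0.08.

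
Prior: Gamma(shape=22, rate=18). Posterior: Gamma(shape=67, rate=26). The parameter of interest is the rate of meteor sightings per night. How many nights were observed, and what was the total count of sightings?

n = 8 nights with total 45 sightings

A Gamma(α, β) prior (rate parametrization) on a Poisson rate with n observations summing to S gives posterior Gamma(α+S, β+n).
Matching: Σxᵢ = 67 − 22 = 45 and n = 26 − 18 = 8.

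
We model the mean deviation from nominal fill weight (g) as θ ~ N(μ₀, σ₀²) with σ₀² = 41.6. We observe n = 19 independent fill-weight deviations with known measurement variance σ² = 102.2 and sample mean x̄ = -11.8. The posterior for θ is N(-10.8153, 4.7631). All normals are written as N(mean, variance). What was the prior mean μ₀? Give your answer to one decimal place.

With known observation variance, the Normal–Normal posterior has precision τ_n = τ₀ + n/σ² and mean μ_n = (τ₀μ₀ + (n/σ²)x̄)/τ_n.
Here τ₀ = 1/41.6 = 0.024038 and τ_data = 19/102.2 = 0.185910, so τ_n = 0.209948.
Rearranging for μ₀: μ₀ = (μ_n·τ_n − τ_data·x̄)/τ₀ = (-10.8153·0.209948 − 0.185910·-11.8) / 0.024038 = -0.076913/0.024038 ≈ -3.2.

μ₀ = -3.2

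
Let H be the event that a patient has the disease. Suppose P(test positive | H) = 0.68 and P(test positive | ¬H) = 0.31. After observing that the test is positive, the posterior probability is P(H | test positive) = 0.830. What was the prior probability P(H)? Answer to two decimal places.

In odds form, posterior odds = prior odds × likelihood ratio, so prior odds = posterior odds ÷ LR.
Posterior odds = 0.830/(1−0.830) = 4.8824. LR = 0.68/0.31 = 2.1935.
Prior odds = 4.8824/2.1935 = 2.2258, so P(H) = 2.2258/(1+2.2258) ≈ 0.69.

P(H) = 0.69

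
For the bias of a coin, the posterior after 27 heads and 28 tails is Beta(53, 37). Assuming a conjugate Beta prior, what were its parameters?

Beta(26, 9)

A Beta(α, β) prior with s successes and f failures in binomial data gives a Beta(α+s, β+f) posterior.
Subtract the data counts: 53−27=26, 37−28=9.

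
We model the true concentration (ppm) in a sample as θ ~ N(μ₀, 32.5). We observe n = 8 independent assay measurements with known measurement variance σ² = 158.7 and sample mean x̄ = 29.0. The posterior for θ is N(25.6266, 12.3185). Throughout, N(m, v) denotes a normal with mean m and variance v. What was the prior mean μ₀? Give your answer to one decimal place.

The posterior mean is a precision-weighted average: μ_n = (τ₀μ₀ + τ_data·x̄)/(τ₀+τ_data), with τ₀=1/σ₀² and τ_data=n/σ².
Here τ₀ = 1/32.5 = 0.030769 and τ_data = 8/158.7 = 0.050410, so τ_n = 0.081179.
Rearranging for μ₀: μ₀ = (μ_n·τ_n − τ_data·x̄)/τ₀ = (25.6266·0.081179 − 0.050410·29.0) / 0.030769 = 0.618452/0.030769 ≈ 20.1.

μ₀ = 20.1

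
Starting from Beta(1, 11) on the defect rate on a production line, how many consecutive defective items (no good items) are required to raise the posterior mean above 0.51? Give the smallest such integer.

After k defective items and 0 good items the posterior is Beta(1+k, 11), with mean (1+k)/(1+11+k).
Set (1+k)/(12+k) > 0.51 and solve: k > (0.51·12 − 1)/(1 − 0.51) = 10.449.
The smallest integer exceeding 10.449 is 11.

k = 11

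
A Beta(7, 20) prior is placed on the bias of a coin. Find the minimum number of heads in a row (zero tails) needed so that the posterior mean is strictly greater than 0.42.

k = 8

After k heads and 0 tails the posterior is Beta(7+k, 20), with mean (7+k)/(7+20+k).
Set (7+k)/(27+k) > 0.42 and solve: k > (0.42·27 − 7)/(1 − 0.42) = 7.483.
The smallest integer exceeding 7.483 is 8, and checking k=8: (15)/(35) = 0.4286 > 0.42.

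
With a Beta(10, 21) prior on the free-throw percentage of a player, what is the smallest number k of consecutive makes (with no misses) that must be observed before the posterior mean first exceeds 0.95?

After k makes and 0 misses the posterior is Beta(10+k, 21), with mean (10+k)/(10+21+k).
Set (10+k)/(31+k) > 0.95 and solve: k > (0.95·31 − 10)/(1 − 0.95) = 389.000.
The smallest integer exceeding 389.000 is 390.

k = 390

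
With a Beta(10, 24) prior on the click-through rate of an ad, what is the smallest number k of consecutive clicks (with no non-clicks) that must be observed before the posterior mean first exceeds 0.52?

After k clicks and 0 non-clicks the posterior is Beta(10+k, 24), with mean (10+k)/(10+24+k).
Set (10+k)/(34+k) > 0.52 and solve: k > (0.52·34 − 10)/(1 − 0.52) = 16.000.
The smallest integer exceeding 16.000 is 17.

k = 17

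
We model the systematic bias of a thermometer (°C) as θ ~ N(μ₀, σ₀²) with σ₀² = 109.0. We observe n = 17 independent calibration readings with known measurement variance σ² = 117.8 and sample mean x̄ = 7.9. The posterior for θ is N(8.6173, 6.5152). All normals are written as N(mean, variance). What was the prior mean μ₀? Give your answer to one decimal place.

The posterior mean is a precision-weighted average: μ_n = (τ₀μ₀ + τ_data·x̄)/(τ₀+τ_data), with τ₀=1/σ₀² and τ_data=n/σ².
Here τ₀ = 1/109.0 = 0.009174 and τ_data = 17/117.8 = 0.144312, so τ_n = 0.153486.
Rearranging for μ₀: μ₀ = (μ_n·τ_n − τ_data·x̄)/τ₀ = (8.6173·0.153486 − 0.144312·7.9) / 0.009174 = 0.182570/0.009174 ≈ 19.9.

μ₀ = 19.9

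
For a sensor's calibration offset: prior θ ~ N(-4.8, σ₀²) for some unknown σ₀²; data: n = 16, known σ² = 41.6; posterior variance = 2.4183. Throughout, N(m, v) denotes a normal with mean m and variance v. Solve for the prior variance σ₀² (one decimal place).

σ₀² = 34.6

Posterior precision equals prior precision plus data precision: 1/σ_n² = 1/σ₀² + n/σ².
So 1/σ₀² = 1/2.4183 − 16/41.6 = 0.413514 − 0.384615 = 0.028899.
Hence σ₀² = 1/0.028899 ≈ 34.6.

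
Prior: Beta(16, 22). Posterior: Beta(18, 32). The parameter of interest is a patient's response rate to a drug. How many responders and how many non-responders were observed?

2 responders and 10 non-responders

Under Beta–binomial conjugacy the posterior parameters are (a+s, b+f).
Match parameters: s=18−16=2, f=32−22=10.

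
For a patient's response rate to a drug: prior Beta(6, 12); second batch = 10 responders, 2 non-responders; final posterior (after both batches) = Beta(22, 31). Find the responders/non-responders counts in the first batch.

6 responders and 17 non-responders

Sequential conjugate updates are equivalent to a single update on the pooled data, so total successes = posterior α − prior α and total failures = posterior β − prior β.
Total across both batches: 22−6=16 responders, 31−12=19 non-responders.
Subtract the second batch: 16−10=6 responders and 19−2=17 non-responders.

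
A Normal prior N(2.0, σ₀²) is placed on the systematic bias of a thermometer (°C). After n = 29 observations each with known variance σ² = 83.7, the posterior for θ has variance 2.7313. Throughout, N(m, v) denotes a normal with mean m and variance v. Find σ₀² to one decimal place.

σ₀² = 50.9

Posterior precision equals prior precision plus data precision: 1/σ_n² = 1/σ₀² + n/σ².
So 1/σ₀² = 1/2.7313 − 29/83.7 = 0.366126 − 0.346476 = 0.019650.
Hence σ₀² = 1/0.019650 ≈ 50.9.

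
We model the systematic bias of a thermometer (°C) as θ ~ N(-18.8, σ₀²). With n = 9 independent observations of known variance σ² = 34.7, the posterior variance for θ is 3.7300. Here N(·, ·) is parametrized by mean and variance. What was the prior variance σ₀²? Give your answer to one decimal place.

σ₀² = 114.5

For the Normal–Normal model with known σ², precisions add: τ_n = τ₀ + n/σ².
So 1/σ₀² = 1/3.7300 − 9/34.7 = 0.268097 − 0.259366 = 0.008731.
Hence σ₀² = 1/0.008731 ≈ 114.5.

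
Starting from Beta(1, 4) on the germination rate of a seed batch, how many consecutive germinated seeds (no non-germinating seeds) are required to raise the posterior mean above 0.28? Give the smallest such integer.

k = 1

After k germinated seeds and 0 non-germinating seeds the posterior is Beta(1+k, 4), with mean (1+k)/(1+4+k).
Set (1+k)/(5+k) > 0.28 and solve: k > (0.28·5 − 1)/(1 − 0.28) = 0.556.
The smallest integer exceeding 0.556 is 1, and checking k=1: (2)/(6) = 0.3333 > 0.28.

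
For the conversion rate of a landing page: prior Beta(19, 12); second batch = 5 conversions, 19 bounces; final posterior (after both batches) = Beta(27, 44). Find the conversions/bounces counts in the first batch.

Sequential conjugate updates are equivalent to a single update on the pooled data, so total successes = posterior α − prior α and total failures = posterior β − prior β.
Total across both batches: 27−19=8 conversions, 44−12=32 bounces.
Subtract the second batch: 8−5=3 conversions and 32−19=13 bounces.

3 conversions and 13 bounces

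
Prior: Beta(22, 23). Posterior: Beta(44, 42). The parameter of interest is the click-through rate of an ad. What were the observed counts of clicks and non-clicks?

22 clicks and 19 non-clicks

A Beta(α, β) prior with s successes and f failures in binomial data gives a Beta(α+s, β+f) posterior.
Match parameters: s=44−22=22, f=42−23=19.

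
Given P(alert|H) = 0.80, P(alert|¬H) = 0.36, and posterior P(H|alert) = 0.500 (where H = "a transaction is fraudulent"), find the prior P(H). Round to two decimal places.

In odds form, posterior odds = prior odds × likelihood ratio, so prior odds = posterior odds ÷ LR.
Posterior odds = 0.500/(1−0.500) = 1.0000. LR = 0.80/0.36 = 2.2222.
Prior odds = 1.0000/2.2222 = 0.4500, so P(H) = 0.4500/(1+0.4500) ≈ 0.31.

P(H) = 0.31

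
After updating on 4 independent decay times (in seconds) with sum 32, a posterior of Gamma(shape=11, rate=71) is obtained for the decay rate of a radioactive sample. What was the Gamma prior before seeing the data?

Gamma(shape=7, rate=39)

For an exponential likelihood with a Gamma(α, β) prior on the rate, n observations with total T give posterior Gamma(α+n, β+T).
So α = 11 − 4 = 7 and β = 71 − 32 = 39.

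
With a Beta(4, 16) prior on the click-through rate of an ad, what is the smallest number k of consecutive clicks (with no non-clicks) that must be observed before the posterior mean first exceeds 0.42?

k = 8

After k clicks and 0 non-clicks the posterior is Beta(4+k, 16), with mean (4+k)/(4+16+k).
Set (4+k)/(20+k) > 0.42 and solve: k > (0.42·20 − 4)/(1 − 0.42) = 7.586.
The smallest integer exceeding 7.586 is 8.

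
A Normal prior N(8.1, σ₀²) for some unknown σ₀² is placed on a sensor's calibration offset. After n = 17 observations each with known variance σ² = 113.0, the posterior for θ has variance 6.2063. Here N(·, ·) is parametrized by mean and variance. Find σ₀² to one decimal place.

For the Normal–Normal model with known σ², precisions add: τ_n = τ₀ + n/σ².
So 1/σ₀² = 1/6.2063 − 17/113.0 = 0.161127 − 0.150442 = 0.010685.
Hence σ₀² = 1/0.010685 ≈ 93.6.

σ₀² = 93.6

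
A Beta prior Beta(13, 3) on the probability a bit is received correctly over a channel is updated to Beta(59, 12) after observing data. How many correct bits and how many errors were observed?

A Beta(α, β) prior with s successes and f failures in binomial data gives a Beta(α+s, β+f) posterior.
Match parameters: s=59−13=46, f=12−3=9.

46 correct bits and 9 errors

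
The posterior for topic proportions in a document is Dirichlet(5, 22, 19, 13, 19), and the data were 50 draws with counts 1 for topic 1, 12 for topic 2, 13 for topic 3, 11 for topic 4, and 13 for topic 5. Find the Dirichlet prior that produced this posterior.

For a Dirichlet(α) prior with multinomial counts c, the posterior is Dirichlet(α + c) componentwise.
Subtract each count from the matching posterior parameter: 5−1=4, 22−12=10, 19−13=6, 13−11=2, 19−13=6.

Dirichlet(4, 10, 6, 2, 6)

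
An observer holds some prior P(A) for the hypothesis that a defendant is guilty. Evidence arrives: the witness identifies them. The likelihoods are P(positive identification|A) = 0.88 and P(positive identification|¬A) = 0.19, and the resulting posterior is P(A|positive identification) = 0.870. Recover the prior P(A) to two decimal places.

P(A) = 0.59

Bayes' rule in odds form gives O(A|E) = O(A)·[P(E|A)/P(E|¬A)], hence O(A) = O(A|E)/LR.
Posterior odds = 0.870/(1−0.870) = 6.6923. LR = 0.88/0.19 = 4.6316.
Prior odds = 6.6923/4.6316 = 1.4449, so P(A) = 1.4449/(1+1.4449) ≈ 0.59.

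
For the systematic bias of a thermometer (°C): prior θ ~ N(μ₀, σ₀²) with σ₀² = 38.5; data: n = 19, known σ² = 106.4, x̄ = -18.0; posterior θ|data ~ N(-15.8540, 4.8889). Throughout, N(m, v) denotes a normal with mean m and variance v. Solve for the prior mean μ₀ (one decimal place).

The posterior mean is a precision-weighted average: μ_n = (τ₀μ₀ + τ_data·x̄)/(τ₀+τ_data), with τ₀=1/σ₀² and τ_data=n/σ².
Here τ₀ = 1/38.5 = 0.025974 and τ_data = 19/106.4 = 0.178571, so τ_n = 0.204545.
Rearranging for μ₀: μ₀ = (μ_n·τ_n − τ_data·x̄)/τ₀ = (-15.8540·0.204545 − 0.178571·-18.0) / 0.025974 = -0.028578/0.025974 ≈ -1.1.

μ₀ = -1.1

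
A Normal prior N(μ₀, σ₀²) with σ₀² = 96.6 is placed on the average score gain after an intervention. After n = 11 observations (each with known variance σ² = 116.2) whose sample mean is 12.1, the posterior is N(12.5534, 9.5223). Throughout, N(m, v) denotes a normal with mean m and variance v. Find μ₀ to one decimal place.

With known observation variance, the Normal–Normal posterior has precision τ_n = τ₀ + n/σ² and mean μ_n = (τ₀μ₀ + (n/σ²)x̄)/τ_n.
Here τ₀ = 1/96.6 = 0.010352 and τ_data = 11/116.2 = 0.094664, so τ_n = 0.105016.
Rearranging for μ₀: μ₀ = (μ_n·τ_n − τ_data·x̄)/τ₀ = (12.5534·0.105016 − 0.094664·12.1) / 0.010352 = 0.172873/0.010352 ≈ 16.7.

μ₀ = 16.7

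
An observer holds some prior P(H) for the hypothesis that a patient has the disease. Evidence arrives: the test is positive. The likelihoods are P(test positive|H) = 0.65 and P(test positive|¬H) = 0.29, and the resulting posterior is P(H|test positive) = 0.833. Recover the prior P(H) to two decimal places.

P(H) = 0.69

Bayes' rule in odds form gives O(H|E) = O(H)·[P(E|H)/P(E|¬H)], hence O(H) = O(H|E)/LR.
Posterior odds = 0.833/(1−0.833) = 4.9880. LR = 0.65/0.29 = 2.2414.
Prior odds = 4.9880/2.2414 = 2.2254, so P(H) = 2.2254/(1+2.2254) ≈ 0.69.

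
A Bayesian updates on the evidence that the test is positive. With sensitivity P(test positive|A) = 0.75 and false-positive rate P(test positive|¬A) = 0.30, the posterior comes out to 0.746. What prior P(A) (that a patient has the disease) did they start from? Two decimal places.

Bayes' rule in odds form gives O(A|E) = O(A)·[P(E|A)/P(E|¬A)], hence O(A) = O(A|E)/LR.
Posterior odds = 0.746/(1−0.746) = 2.9370. LR = 0.75/0.30 = 2.5000.
Prior odds = 2.9370/2.5000 = 1.1748, so P(A) = 1.1748/(1+1.1748) ≈ 0.54.

P(A) = 0.54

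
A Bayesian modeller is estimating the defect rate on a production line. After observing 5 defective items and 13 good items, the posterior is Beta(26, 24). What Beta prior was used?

Beta(21, 11)

A Beta(α, β) prior with s successes and f failures in binomial data gives a Beta(α+s, β+f) posterior.
So α = 26 − 5 = 21 and β = 24 − 13 = 11.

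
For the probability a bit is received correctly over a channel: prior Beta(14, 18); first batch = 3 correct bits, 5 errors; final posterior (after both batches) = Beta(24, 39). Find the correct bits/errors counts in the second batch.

Because Beta–binomial updating is additive in the counts, the combined data contributed (α_post−α_prior, β_post−β_prior) successes and failures.
Total across both batches: 24−14=10 correct bits, 39−18=21 errors.
Subtract the first batch: 10−3=7 correct bits and 21−5=16 errors.

7 correct bits and 16 errors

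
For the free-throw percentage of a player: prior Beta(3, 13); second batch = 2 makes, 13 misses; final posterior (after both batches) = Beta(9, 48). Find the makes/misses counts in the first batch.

Sequential conjugate updates are equivalent to a single update on the pooled data, so total successes = posterior α − prior α and total failures = posterior β − prior β.
Total across both batches: 9−3=6 makes, 48−13=35 misses.
Subtract the second batch: 6−2=4 makes and 35−13=22 misses.

4 makes and 22 misses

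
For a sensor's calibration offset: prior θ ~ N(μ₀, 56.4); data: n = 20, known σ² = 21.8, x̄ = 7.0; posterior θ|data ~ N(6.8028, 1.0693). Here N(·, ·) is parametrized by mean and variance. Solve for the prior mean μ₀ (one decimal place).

μ₀ = -3.4

With known observation variance, the Normal–Normal posterior has precision τ_n = τ₀ + n/σ² and mean μ_n = (τ₀μ₀ + (n/σ²)x̄)/τ_n.
Here τ₀ = 1/56.4 = 0.017730 and τ_data = 20/21.8 = 0.917431, so τ_n = 0.935161.
Rearranging for μ₀: μ₀ = (μ_n·τ_n − τ_data·x̄)/τ₀ = (6.8028·0.935161 − 0.917431·7.0) / 0.017730 = -0.060304/0.017730 ≈ -3.4.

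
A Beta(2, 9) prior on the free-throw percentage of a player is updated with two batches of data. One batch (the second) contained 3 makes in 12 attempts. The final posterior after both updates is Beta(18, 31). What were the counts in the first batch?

Sequential conjugate updates are equivalent to a single update on the pooled data, so total successes = posterior α − prior α and total failures = posterior β − prior β.
Total across both batches: 18−2=16 makes, 31−9=22 misses.
Subtract the second batch: 16−3=13 makes and 22−9=13 misses.

13 makes and 13 misses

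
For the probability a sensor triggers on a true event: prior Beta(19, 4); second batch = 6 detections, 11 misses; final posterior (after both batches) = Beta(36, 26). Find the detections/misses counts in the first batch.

11 detections and 11 misses

Sequential conjugate updates are equivalent to a single update on the pooled data, so total successes = posterior α − prior α and total failures = posterior β − prior β.
Total across both batches: 36−19=17 detections, 26−4=22 misses.
Subtract the second batch: 17−6=11 detections and 22−11=11 misses.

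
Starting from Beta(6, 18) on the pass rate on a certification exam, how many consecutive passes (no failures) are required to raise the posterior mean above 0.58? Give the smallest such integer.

k = 19

After k passes and 0 failures the posterior is Beta(6+k, 18), with mean (6+k)/(6+18+k).
Set (6+k)/(24+k) > 0.58 and solve: k > (0.58·24 − 6)/(1 − 0.58) = 18.857.
The smallest integer exceeding 18.857 is 19.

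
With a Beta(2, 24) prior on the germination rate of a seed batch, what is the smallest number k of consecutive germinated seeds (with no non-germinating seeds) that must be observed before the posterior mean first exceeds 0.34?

k = 11

After k germinated seeds and 0 non-germinating seeds the posterior is Beta(2+k, 24), with mean (2+k)/(2+24+k).
Set (2+k)/(26+k) > 0.34 and solve: k > (0.34·26 − 2)/(1 − 0.34) = 10.364.
The smallest integer exceeding 10.364 is 11, and checking k=11: (13)/(37) = 0.3514 > 0.34.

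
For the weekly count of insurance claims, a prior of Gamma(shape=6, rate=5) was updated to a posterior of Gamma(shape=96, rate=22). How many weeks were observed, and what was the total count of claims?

A Gamma(α, β) prior (rate parametrization) on a Poisson rate with n observations summing to S gives posterior Gamma(α+S, β+n).
Matching: Σxᵢ = 96 − 6 = 90 and n = 22 − 5 = 17.

n = 17 weeks with total 90 claims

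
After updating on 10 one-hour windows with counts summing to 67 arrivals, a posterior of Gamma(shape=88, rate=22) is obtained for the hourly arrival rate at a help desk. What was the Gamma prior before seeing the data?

Gamma(shape=21, rate=12)

A Gamma(α, β) prior (rate parametrization) on a Poisson rate with n observations summing to S gives posterior Gamma(α+S, β+n).
So α = 88 − 67 = 21 and β = 22 − 10 = 12.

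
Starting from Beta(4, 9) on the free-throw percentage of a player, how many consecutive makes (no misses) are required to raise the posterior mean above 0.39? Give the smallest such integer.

k = 2

After k makes and 0 misses the posterior is Beta(4+k, 9), with mean (4+k)/(4+9+k).
Set (4+k)/(13+k) > 0.39 and solve: k > (0.39·13 − 4)/(1 − 0.39) = 1.754.
The smallest integer exceeding 1.754 is 2, and checking k=2: (6)/(15) = 0.4000 > 0.39.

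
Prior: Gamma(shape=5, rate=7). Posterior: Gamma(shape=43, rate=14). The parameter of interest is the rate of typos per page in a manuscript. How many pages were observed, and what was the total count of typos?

n = 7 pages with total 38 typos

Gamma–Poisson conjugacy: posterior shape = α + Σxᵢ, posterior rate = β + n.
Matching: Σxᵢ = 43 − 5 = 38 and n = 14 − 7 = 7.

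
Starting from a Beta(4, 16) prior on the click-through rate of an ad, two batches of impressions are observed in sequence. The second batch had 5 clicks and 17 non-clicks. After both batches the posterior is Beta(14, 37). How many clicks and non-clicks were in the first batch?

5 clicks and 4 non-clicks

Sequential conjugate updates are equivalent to a single update on the pooled data, so total successes = posterior α − prior α and total failures = posterior β − prior β.
Total across both batches: 14−4=10 clicks, 37−16=21 non-clicks.
Subtract the second batch: 10−5=5 clicks and 21−17=4 non-clicks.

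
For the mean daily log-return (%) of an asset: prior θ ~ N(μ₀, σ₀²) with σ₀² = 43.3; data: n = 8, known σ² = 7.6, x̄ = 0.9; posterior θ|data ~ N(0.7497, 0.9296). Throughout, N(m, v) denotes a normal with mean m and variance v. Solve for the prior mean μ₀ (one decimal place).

The posterior mean is a precision-weighted average: μ_n = (τ₀μ₀ + τ_data·x̄)/(τ₀+τ_data), with τ₀=1/σ₀² and τ_data=n/σ².
Here τ₀ = 1/43.3 = 0.023095 and τ_data = 8/7.6 = 1.052632, so τ_n = 1.075727.
Rearranging for μ₀: μ₀ = (μ_n·τ_n − τ_data·x̄)/τ₀ = (0.7497·1.075727 − 1.052632·0.9) / 0.023095 = -0.140896/0.023095 ≈ -6.1.

μ₀ = -6.1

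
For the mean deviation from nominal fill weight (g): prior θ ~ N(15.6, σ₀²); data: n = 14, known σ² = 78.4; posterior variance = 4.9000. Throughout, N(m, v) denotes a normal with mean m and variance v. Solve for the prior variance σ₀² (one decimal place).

Posterior precision equals prior precision plus data precision: 1/σ_n² = 1/σ₀² + n/σ².
So 1/σ₀² = 1/4.9000 − 14/78.4 = 0.204082 − 0.178571 = 0.025511.
Hence σ₀² = 1/0.025511 ≈ 39.2.

σ₀² = 39.2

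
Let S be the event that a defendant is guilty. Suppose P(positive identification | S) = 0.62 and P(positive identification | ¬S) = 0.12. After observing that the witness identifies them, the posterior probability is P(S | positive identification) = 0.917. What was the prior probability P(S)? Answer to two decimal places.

P(S) = 0.68

In odds form, posterior odds = prior odds × likelihood ratio, so prior odds = posterior odds ÷ LR.
Posterior odds = 0.917/(1−0.917) = 11.0482. LR = 0.62/0.12 = 5.1667.
Prior odds = 11.0482/5.1667 = 2.1383, so P(S) = 2.1383/(1+2.1383) ≈ 0.68.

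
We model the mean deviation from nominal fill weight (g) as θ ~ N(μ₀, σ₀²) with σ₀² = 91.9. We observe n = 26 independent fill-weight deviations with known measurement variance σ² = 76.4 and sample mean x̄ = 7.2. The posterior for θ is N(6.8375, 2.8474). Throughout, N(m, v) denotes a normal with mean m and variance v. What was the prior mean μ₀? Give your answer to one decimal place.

μ₀ = -4.5

The posterior mean is a precision-weighted average: μ_n = (τ₀μ₀ + τ_data·x̄)/(τ₀+τ_data), with τ₀=1/σ₀² and τ_data=n/σ².
Here τ₀ = 1/91.9 = 0.010881 and τ_data = 26/76.4 = 0.340314, so τ_n = 0.351195.
Rearranging for μ₀: μ₀ = (μ_n·τ_n − τ_data·x̄)/τ₀ = (6.8375·0.351195 − 0.340314·7.2) / 0.010881 = -0.048965/0.010881 ≈ -4.5.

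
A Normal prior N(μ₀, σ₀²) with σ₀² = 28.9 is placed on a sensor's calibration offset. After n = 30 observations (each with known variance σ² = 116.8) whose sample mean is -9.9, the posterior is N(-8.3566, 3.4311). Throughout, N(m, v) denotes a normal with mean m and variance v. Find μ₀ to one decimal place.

μ₀ = 3.1

With known observation variance, the Normal–Normal posterior has precision τ_n = τ₀ + n/σ² and mean μ_n = (τ₀μ₀ + (n/σ²)x̄)/τ_n.
Here τ₀ = 1/28.9 = 0.034602 and τ_data = 30/116.8 = 0.256849, so τ_n = 0.291451.
Rearranging for μ₀: μ₀ = (μ_n·τ_n − τ_data·x̄)/τ₀ = (-8.3566·0.291451 − 0.256849·-9.9) / 0.034602 = 0.107266/0.034602 ≈ 3.1.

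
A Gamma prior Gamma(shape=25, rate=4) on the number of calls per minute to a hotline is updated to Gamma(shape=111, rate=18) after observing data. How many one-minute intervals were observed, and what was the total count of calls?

n = 14 one-minute intervals with total 86 calls

Gamma–Poisson conjugacy: posterior shape = α + Σxᵢ, posterior rate = β + n.
Matching: Σxᵢ = 111 − 25 = 86 and n = 18 − 4 = 14.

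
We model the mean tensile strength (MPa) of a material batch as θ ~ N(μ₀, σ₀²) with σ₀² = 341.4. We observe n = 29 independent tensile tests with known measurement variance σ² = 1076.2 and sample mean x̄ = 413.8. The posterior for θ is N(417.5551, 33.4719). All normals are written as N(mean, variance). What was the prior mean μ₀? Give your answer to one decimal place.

With known observation variance, the Normal–Normal posterior has precision τ_n = τ₀ + n/σ² and mean μ_n = (τ₀μ₀ + (n/σ²)x̄)/τ_n.
Here τ₀ = 1/341.4 = 0.002929 and τ_data = 29/1076.2 = 0.026947, so τ_n = 0.029876.
Rearranging for μ₀: μ₀ = (μ_n·τ_n − τ_data·x̄)/τ₀ = (417.5551·0.029876 − 0.026947·413.8) / 0.002929 = 1.324208/0.002929 ≈ 452.1.

μ₀ = 452.1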